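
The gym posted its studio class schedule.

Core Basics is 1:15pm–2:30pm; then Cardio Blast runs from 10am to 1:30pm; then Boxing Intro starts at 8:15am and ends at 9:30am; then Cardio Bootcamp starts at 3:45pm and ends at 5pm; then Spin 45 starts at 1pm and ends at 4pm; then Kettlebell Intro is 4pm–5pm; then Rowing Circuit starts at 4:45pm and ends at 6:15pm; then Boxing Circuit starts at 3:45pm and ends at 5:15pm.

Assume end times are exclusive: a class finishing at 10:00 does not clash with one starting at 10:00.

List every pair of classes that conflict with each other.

Boxing Circuit & Cardio Bootcamp, Boxing Circuit & Kettlebell Intro, Boxing Circuit & Rowing Circuit, Boxing Circuit & Spin 45, Cardio Blast & Core Basics, Cardio Blast & Spin 45, Cardio Bootcamp & Kettlebell Intro, Cardio Bootcamp & Rowing Circuit, Cardio Bootcamp & Spin 45, Core Basics & Spin 45, Kettlebell Intro & Rowing Circuit

Sorted by start: Boxing Intro, Cardio Blast, Spin 45, Core Basics, Boxing Circuit, Cardio Bootcamp, Kettlebell Intro, Rowing Circuit.
Cardio Blast starts after Boxing Intro ends — done with Boxing Intro.
Spin 45 starts before Cardio Blast ends → Cardio Blast and Spin 45 overlap.
Core Basics starts before Cardio Blast ends → Cardio Blast and Core Basics overlap.
Boxing Circuit starts after Cardio Blast ends — done with Cardio Blast.
Core Basics starts before Spin 45 ends → Spin 45 and Core Basics overlap.
Boxing Circuit starts before Spin 45 ends → Spin 45 and Boxing Circuit overlap.
Cardio Bootcamp starts before Spin 45 ends → Spin 45 and Cardio Bootcamp overlap.
Kettlebell Intro starts exactly when Spin 45 ends (back-to-back, no overlap) — done with Spin 45.
Boxing Circuit starts after Core Basics ends — done with Core Basics.
Cardio Bootcamp starts before Boxing Circuit ends → Boxing Circuit and Cardio Bootcamp overlap.
Kettlebell Intro starts before Boxing Circuit ends → Boxing Circuit and Kettlebell Intro overlap.
Rowing Circuit starts before Boxing Circuit ends → Boxing Circuit and Rowing Circuit overlap.
Kettlebell Intro starts before Cardio Bootcamp ends → Cardio Bootcamp and Kettlebell Intro overlap.
Rowing Circuit starts before Cardio Bootcamp ends → Cardio Bootcamp and Rowing Circuit overlap.
Rowing Circuit starts before Kettlebell Intro ends → Kettlebell Intro and Rowing Circuit overlap.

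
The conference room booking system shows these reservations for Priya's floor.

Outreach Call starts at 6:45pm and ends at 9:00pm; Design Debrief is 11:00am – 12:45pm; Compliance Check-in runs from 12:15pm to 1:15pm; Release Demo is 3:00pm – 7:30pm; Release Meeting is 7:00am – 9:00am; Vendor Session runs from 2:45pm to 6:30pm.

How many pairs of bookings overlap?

Check each pair: they overlap iff neither finishes before the other starts.
Sorted by start: Release Meeting, Design Debrief, Compliance Check-in, Vendor Session, Release Demo, Outreach Call.
Design Debrief starts after Release Meeting ends — done with Release Meeting.
Compliance Check-in starts before Design Debrief ends → Design Debrief and Compliance Check-in overlap.
Vendor Session starts after Design Debrief ends — done with Design Debrief.
Vendor Session starts after Compliance Check-in ends — done with Compliance Check-in.
Release Demo starts before Vendor Session ends → Vendor Session and Release Demo overlap.
Outreach Call starts after Vendor Session ends.
Outreach Call starts before Release Demo ends → Release Demo and Outreach Call overlap.
Overlapping pairs: Compliance Check-in & Design Debrief, Outreach Call & Release Demo, Release Demo & Vendor Session — 3 in total.

3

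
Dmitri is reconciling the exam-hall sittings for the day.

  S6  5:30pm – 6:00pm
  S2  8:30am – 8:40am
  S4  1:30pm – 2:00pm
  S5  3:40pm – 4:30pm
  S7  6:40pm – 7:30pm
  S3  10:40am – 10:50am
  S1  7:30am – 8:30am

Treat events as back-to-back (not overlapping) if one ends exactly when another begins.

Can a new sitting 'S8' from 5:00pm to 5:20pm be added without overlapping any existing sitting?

Yes — the slot is free

S1: ends 8:30am at or before S8 starts 5:00pm → clear.
S2: ends 8:40am at or before S8 starts 5:00pm → clear.
S3: ends 10:50am at or before S8 starts 5:00pm → clear.
S4: ends 2:00pm at or before S8 starts 5:00pm → clear.
S5: ends 4:30pm at or before S8 starts 5:00pm → clear.
S6: starts 5:30pm at or after S8 ends 5:20pm → clear.
S7: starts 6:40pm at or after S8 ends 5:20pm → clear.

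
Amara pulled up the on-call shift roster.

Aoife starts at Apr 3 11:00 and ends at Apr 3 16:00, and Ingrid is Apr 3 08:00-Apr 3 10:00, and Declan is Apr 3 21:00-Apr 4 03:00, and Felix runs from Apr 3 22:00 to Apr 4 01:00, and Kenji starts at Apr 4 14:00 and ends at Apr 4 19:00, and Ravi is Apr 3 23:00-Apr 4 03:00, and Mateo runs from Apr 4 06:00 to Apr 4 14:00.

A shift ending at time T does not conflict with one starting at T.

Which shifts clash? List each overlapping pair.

Declan & Felix, Declan & Ravi, Felix & Ravi

Sorted by start: Ingrid, Aoife, Declan, Felix, Ravi, Mateo, Kenji.
Aoife starts after Ingrid ends, so Ingrid has no further overlaps.
Declan starts after Aoife ends, so Aoife has no further overlaps.
Felix starts before Declan ends → Declan and Felix overlap.
Ravi starts before Declan ends → Declan and Ravi overlap.
Mateo starts after Declan ends, so Declan has no further overlaps.
Ravi starts before Felix ends → Felix and Ravi overlap.
Mateo starts after Felix ends, so Felix has no further overlaps.
Mateo starts after Ravi ends, so Ravi has no further overlaps.
Kenji starts exactly when Mateo ends (back-to-back, no overlap).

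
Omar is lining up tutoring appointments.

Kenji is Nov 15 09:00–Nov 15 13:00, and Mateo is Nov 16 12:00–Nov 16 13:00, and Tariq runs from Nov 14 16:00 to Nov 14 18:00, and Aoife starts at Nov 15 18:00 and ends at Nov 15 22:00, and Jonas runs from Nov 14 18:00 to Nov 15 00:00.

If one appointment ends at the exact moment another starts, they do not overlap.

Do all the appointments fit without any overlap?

Yes

Check each pair: they overlap iff neither finishes before the other starts.
Sorted by start: Tariq, Jonas, Kenji, Aoife, Mateo.
Jonas starts exactly when Tariq ends (back-to-back, no overlap); Tariq is clear from here.
Kenji starts after Jonas ends; Jonas is clear from here.
Aoife starts after Kenji ends; Kenji is clear from here.
Mateo starts after Aoife ends.
Every pair is clear; the schedule has no overlaps.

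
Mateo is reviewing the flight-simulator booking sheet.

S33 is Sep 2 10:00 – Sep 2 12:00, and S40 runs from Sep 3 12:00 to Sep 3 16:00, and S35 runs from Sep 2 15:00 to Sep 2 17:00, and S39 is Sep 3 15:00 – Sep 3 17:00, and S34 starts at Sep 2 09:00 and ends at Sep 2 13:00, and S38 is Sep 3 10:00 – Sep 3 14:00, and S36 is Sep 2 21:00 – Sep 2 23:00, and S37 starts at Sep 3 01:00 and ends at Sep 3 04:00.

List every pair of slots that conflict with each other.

S33 & S34, S38 & S40, S39 & S40

Sorted by start: S34, S33, S35, S36, S37, S38, S40, S39.
S33 starts before S34 ends → S34 and S33 overlap.
S35 starts after S34 ends — done with S34.
S35 starts after S33 ends — done with S33.
S36 starts after S35 ends — done with S35.
S37 starts after S36 ends — done with S36.
S38 starts after S37 ends — done with S37.
S40 starts before S38 ends → S38 and S40 overlap.
S39 starts after S38 ends.
S39 starts before S40 ends → S40 and S39 overlap.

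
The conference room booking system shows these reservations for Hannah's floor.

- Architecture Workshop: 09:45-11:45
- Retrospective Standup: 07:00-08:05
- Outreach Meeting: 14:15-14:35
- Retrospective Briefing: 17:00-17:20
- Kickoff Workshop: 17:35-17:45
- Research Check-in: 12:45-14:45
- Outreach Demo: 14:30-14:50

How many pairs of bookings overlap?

3

Check each pair: they overlap iff neither finishes before the other starts.
Sorted by start: Retrospective Standup, Architecture Workshop, Research Check-in, Outreach Meeting, Outreach Demo, Retrospective Briefing, Kickoff Workshop.
Architecture Workshop starts after Retrospective Standup ends; Retrospective Standup is clear from here.
Research Check-in starts after Architecture Workshop ends; Architecture Workshop is clear from here.
Outreach Meeting starts before Research Check-in ends → Research Check-in and Outreach Meeting overlap.
Outreach Demo starts before Research Check-in ends → Research Check-in and Outreach Demo overlap.
Retrospective Briefing starts after Research Check-in ends; Research Check-in is clear from here.
Outreach Demo starts before Outreach Meeting ends → Outreach Meeting and Outreach Demo overlap.
Retrospective Briefing starts after Outreach Meeting ends; Outreach Meeting is clear from here.
Retrospective Briefing starts after Outreach Demo ends; Outreach Demo is clear from here.
Kickoff Workshop starts after Retrospective Briefing ends.
Overlapping pairs: Outreach Demo & Outreach Meeting, Outreach Demo & Research Check-in, Outreach Meeting & Research Check-in — 3 in total.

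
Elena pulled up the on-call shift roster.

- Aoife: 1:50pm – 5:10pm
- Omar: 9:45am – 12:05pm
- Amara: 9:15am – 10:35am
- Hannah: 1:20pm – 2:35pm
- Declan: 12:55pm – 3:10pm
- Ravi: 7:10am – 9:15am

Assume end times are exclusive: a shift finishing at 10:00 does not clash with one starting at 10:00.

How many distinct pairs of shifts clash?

Check each pair: they overlap iff neither finishes before the other starts.
Sorted by start: Ravi, Amara, Omar, Declan, Hannah, Aoife.
Amara starts exactly when Ravi ends (back-to-back, no overlap) — done with Ravi.
Omar starts before Amara ends → Amara and Omar overlap.
Declan starts after Amara ends — done with Amara.
Declan starts after Omar ends — done with Omar.
Hannah starts before Declan ends → Declan and Hannah overlap.
Aoife starts before Declan ends → Declan and Aoife overlap.
Aoife starts before Hannah ends → Hannah and Aoife overlap.
Overlapping pairs: Amara & Omar, Aoife & Declan, Aoife & Hannah, Declan & Hannah — 4 in total.

4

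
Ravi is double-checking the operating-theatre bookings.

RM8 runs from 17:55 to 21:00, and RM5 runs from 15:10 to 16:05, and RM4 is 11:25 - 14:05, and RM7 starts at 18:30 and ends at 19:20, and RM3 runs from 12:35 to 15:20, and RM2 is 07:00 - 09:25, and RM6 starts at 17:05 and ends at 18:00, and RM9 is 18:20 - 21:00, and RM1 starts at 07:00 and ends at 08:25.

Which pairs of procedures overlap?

Sorted by start: RM1, RM2, RM4, RM3, RM5, RM6, RM8, RM9, RM7.
RM2 starts before RM1 ends → RM1 and RM2 overlap.
RM4 starts after RM1 ends, so nothing later overlaps RM1 either.
RM4 starts after RM2 ends, so nothing later overlaps RM2 either.
RM3 starts before RM4 ends → RM4 and RM3 overlap.
RM5 starts after RM4 ends, so nothing later overlaps RM4 either.
RM5 starts before RM3 ends → RM3 and RM5 overlap.
RM6 starts after RM3 ends, so nothing later overlaps RM3 either.
RM6 starts after RM5 ends, so nothing later overlaps RM5 either.
RM8 starts before RM6 ends → RM6 and RM8 overlap.
RM9 starts after RM6 ends, so nothing later overlaps RM6 either.
RM9 starts before RM8 ends → RM8 and RM9 overlap.
RM7 starts before RM8 ends → RM8 and RM7 overlap.
RM7 starts before RM9 ends → RM9 and RM7 overlap.

RM1 & RM2, RM3 & RM4, RM3 & RM5, RM6 & RM8, RM7 & RM8, RM7 & RM9, RM8 & RM9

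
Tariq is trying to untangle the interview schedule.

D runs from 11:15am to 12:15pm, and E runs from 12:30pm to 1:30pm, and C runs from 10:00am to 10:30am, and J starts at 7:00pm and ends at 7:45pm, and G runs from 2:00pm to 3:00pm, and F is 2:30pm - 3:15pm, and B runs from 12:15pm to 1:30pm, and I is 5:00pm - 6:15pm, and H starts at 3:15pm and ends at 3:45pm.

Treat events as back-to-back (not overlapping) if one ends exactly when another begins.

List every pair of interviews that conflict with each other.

B & E, F & G

Sorted by start: C, D, B, E, G, F, H, I, J.
D starts after C ends — done with C.
B starts exactly when D ends (back-to-back, no overlap) — done with D.
E starts before B ends → B and E overlap.
G starts after B ends — done with B.
G starts after E ends — done with E.
F starts before G ends → G and F overlap.
H starts after G ends — done with G.
H starts exactly when F ends (back-to-back, no overlap) — done with F.
I starts after H ends — done with H.
J starts after I ends.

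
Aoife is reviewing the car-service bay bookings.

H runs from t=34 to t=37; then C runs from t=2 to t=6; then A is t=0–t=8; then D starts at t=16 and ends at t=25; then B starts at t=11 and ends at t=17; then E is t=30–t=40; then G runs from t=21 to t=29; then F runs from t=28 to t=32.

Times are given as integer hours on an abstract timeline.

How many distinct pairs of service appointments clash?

6

Check each pair: they overlap iff neither finishes before the other starts.
Sorted by start: A, C, B, D, G, F, E, H.
C starts before A ends → A and C overlap.
B starts after A ends, so A has no further overlaps.
B starts after C ends, so C has no further overlaps.
D starts before B ends → B and D overlap.
G starts after B ends, so B has no further overlaps.
G starts before D ends → D and G overlap.
F starts after D ends, so D has no further overlaps.
F starts before G ends → G and F overlap.
E starts after G ends, so G has no further overlaps.
E starts before F ends → F and E overlap.
H starts after F ends.
H starts before E ends → E and H overlap.
Overlapping pairs: A & C, B & D, D & G, E & F, E & H, F & G — 6 in total.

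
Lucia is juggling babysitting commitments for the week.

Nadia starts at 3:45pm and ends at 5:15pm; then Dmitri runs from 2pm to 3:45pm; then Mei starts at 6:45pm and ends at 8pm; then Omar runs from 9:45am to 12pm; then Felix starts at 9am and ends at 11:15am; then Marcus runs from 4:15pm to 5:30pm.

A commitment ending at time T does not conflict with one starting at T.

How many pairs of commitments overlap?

Sorted by start: Felix, Omar, Dmitri, Nadia, Marcus, Mei.
Omar starts before Felix ends → Felix and Omar overlap.
Dmitri starts after Felix ends, so nothing later overlaps Felix either.
Dmitri starts after Omar ends, so nothing later overlaps Omar either.
Nadia starts exactly when Dmitri ends (back-to-back, no overlap), so nothing later overlaps Dmitri either.
Marcus starts before Nadia ends → Nadia and Marcus overlap.
Mei starts after Nadia ends.
Mei starts after Marcus ends.
Overlapping pairs: Felix & Omar, Marcus & Nadia — 2 in total.

2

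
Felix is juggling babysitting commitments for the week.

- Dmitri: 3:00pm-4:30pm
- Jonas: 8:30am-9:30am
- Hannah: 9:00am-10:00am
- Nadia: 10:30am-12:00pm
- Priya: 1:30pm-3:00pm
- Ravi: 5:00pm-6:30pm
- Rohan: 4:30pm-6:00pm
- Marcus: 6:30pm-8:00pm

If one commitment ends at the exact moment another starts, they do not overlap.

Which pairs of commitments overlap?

Hannah & Jonas, Ravi & Rohan

Sorted by start: Jonas, Hannah, Nadia, Priya, Dmitri, Rohan, Ravi, Marcus.
Hannah starts before Jonas ends → Jonas and Hannah overlap.
Nadia starts after Jonas ends, so nothing later overlaps Jonas either.
Nadia starts after Hannah ends, so nothing later overlaps Hannah either.
Priya starts after Nadia ends, so nothing later overlaps Nadia either.
Dmitri starts exactly when Priya ends (back-to-back, no overlap), so nothing later overlaps Priya either.
Rohan starts exactly when Dmitri ends (back-to-back, no overlap), so nothing later overlaps Dmitri either.
Ravi starts before Rohan ends → Rohan and Ravi overlap.
Marcus starts after Rohan ends.
Marcus starts exactly when Ravi ends (back-to-back, no overlap).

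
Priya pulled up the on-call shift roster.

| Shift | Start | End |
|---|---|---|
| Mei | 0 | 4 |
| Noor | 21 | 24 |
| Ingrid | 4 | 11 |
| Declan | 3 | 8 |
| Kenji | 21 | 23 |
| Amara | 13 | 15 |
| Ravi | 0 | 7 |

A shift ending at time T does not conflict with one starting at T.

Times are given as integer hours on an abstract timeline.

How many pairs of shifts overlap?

Check each pair: they overlap iff neither finishes before the other starts.
Sorted by start: Mei, Ravi, Declan, Ingrid, Amara, Noor, Kenji.
Ravi starts before Mei ends → Mei and Ravi overlap.
Declan starts before Mei ends → Mei and Declan overlap.
Ingrid starts exactly when Mei ends (back-to-back, no overlap), so Mei has no further overlaps.
Declan starts before Ravi ends → Ravi and Declan overlap.
Ingrid starts before Ravi ends → Ravi and Ingrid overlap.
Amara starts after Ravi ends, so Ravi has no further overlaps.
Ingrid starts before Declan ends → Declan and Ingrid overlap.
Amara starts after Declan ends, so Declan has no further overlaps.
Amara starts after Ingrid ends, so Ingrid has no further overlaps.
Noor starts after Amara ends, so Amara has no further overlaps.
Kenji starts before Noor ends → Noor and Kenji overlap.
Overlapping pairs: Declan & Ingrid, Declan & Mei, Declan & Ravi, Ingrid & Ravi, Kenji & Noor, Mei & Ravi — 6 in total.

6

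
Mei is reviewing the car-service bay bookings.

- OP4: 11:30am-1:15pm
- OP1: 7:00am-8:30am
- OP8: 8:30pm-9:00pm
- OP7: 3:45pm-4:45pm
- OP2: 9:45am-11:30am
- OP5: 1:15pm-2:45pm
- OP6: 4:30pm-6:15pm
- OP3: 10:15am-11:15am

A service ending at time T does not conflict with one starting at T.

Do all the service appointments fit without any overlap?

No

Sorted by start: OP1, OP2, OP3, OP4, OP5, OP7, OP6, OP8.
OP2 starts after OP1 ends, so OP1 has no further overlaps.
OP3 starts before OP2 ends → OP2 and OP3 overlap.
That's a conflict, so the schedule is not conflict-free.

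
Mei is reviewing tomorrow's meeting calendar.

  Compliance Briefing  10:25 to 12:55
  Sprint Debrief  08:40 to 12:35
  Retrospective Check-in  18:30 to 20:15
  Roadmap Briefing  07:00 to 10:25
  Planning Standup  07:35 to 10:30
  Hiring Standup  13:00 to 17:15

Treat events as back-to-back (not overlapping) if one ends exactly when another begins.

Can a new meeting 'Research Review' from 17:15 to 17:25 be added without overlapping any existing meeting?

Roadmap Briefing: ends 10:25 at or before Research Review starts 17:15 → clear.
Planning Standup: ends 10:30 at or before Research Review starts 17:15 → clear.
Sprint Debrief: ends 12:35 at or before Research Review starts 17:15 → clear.
Compliance Briefing: ends 12:55 at or before Research Review starts 17:15 → clear.
Hiring Standup: ends 17:15 at or before Research Review starts 17:15 → clear.
Retrospective Check-in: starts 18:30 at or after Research Review ends 17:25 → clear.

Yes — the slot is free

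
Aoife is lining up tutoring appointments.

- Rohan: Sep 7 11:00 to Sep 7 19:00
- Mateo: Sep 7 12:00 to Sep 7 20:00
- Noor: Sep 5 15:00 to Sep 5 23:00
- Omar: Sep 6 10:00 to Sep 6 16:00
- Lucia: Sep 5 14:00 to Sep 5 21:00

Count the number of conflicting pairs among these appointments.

Sorted by start: Lucia, Noor, Omar, Rohan, Mateo.
Noor starts before Lucia ends → Lucia and Noor overlap.
Omar starts after Lucia ends, so nothing later overlaps Lucia either.
Omar starts after Noor ends, so nothing later overlaps Noor either.
Rohan starts after Omar ends, so nothing later overlaps Omar either.
Mateo starts before Rohan ends → Rohan and Mateo overlap.
Overlapping pairs: Lucia & Noor, Mateo & Rohan — 2 in total.

2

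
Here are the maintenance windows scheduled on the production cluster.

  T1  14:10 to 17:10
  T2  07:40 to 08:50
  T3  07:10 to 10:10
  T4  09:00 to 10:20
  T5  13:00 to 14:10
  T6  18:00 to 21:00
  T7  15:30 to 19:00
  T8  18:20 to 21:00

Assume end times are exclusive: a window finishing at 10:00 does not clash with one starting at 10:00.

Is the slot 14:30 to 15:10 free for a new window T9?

No — it overlaps T1

T3: ends 10:10 at or before T9 starts 14:30 → clear.
T2: ends 08:50 at or before T9 starts 14:30 → clear.
T4: ends 10:20 at or before T9 starts 14:30 → clear.
T5: ends 14:10 at or before T9 starts 14:30 → clear.
T1: starts 14:10 before T9 ends 15:10, and ends 17:10 after T9 starts 14:30 → overlap.
T7: starts 15:30 at or after T9 ends 15:10 → clear.
T6: starts 18:00 at or after T9 ends 15:10 → clear.
T8: starts 18:20 at or after T9 ends 15:10 → clear.
T9 overlaps T1.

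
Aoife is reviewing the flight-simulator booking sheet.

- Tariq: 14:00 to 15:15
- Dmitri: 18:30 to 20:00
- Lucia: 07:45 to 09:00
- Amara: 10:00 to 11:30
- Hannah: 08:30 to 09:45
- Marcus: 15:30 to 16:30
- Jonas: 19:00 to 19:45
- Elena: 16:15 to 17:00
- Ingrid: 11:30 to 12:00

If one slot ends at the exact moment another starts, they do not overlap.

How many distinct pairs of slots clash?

Sorted by start: Lucia, Hannah, Amara, Ingrid, Tariq, Marcus, Elena, Dmitri, Jonas.
Hannah starts before Lucia ends → Lucia and Hannah overlap.
Amara starts after Lucia ends, so nothing later overlaps Lucia either.
Amara starts after Hannah ends, so nothing later overlaps Hannah either.
Ingrid starts exactly when Amara ends (back-to-back, no overlap), so nothing later overlaps Amara either.
Tariq starts after Ingrid ends, so nothing later overlaps Ingrid either.
Marcus starts after Tariq ends, so nothing later overlaps Tariq either.
Elena starts before Marcus ends → Marcus and Elena overlap.
Dmitri starts after Marcus ends, so nothing later overlaps Marcus either.
Dmitri starts after Elena ends, so nothing later overlaps Elena either.
Jonas starts before Dmitri ends → Dmitri and Jonas overlap.
Overlapping pairs: Dmitri & Jonas, Elena & Marcus, Hannah & Lucia — 3 in total.

3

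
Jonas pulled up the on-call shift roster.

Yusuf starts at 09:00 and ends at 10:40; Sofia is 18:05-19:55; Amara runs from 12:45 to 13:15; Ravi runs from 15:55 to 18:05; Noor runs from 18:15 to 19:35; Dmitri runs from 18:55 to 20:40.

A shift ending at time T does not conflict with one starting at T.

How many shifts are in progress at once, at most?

3

Sort all start/end points and keep a running count:
09:00 start Yusuf → 1
10:40 end Yusuf → 0
12:45 start Amara → 1
13:15 end Amara → 0
15:55 start Ravi → 1
18:05 end Ravi → 0
18:05 start Sofia → 1
18:15 start Noor → 2
18:55 start Dmitri → 3
19:35 end Noor → 2
19:55 end Sofia → 1
20:40 end Dmitri → 0
Peak is 3, at 18:55 (Dmitri, Noor, Sofia).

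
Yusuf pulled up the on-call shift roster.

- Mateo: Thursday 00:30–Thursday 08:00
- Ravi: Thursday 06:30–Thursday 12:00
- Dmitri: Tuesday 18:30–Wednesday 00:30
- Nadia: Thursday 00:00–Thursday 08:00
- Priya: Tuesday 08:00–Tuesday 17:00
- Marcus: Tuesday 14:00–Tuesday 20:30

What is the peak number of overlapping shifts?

Sweep the timeline, counting +1 at each start and −1 at each end (ends before starts at a tie):
Tuesday 08:00 start Priya → 1
Tuesday 14:00 start Marcus → 2
Tuesday 17:00 end Priya → 1
Tuesday 18:30 start Dmitri → 2
Tuesday 20:30 end Marcus → 1
Wednesday 00:30 end Dmitri → 0
Thursday 00:00 start Nadia → 1
Thursday 00:30 start Mateo → 2
Thursday 06:30 start Ravi → 3
Thursday 08:00 end Mateo → 2
Thursday 08:00 end Nadia → 1
Thursday 12:00 end Ravi → 0
Peak is 3, at Thursday 06:30 (Mateo, Nadia, Ravi).

3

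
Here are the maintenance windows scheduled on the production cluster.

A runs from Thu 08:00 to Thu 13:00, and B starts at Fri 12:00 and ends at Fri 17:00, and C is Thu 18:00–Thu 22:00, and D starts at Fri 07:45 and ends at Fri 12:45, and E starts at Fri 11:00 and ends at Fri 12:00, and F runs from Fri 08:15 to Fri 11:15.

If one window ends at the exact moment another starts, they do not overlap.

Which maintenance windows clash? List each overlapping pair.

B & D, D & E, D & F, E & F

Sorted by start: A, C, D, F, E, B.
C starts after A ends — done with A.
D starts after C ends — done with C.
F starts before D ends → D and F overlap.
E starts before D ends → D and E overlap.
B starts before D ends → D and B overlap.
E starts before F ends → F and E overlap.
B starts after F ends.
B starts exactly when E ends (back-to-back, no overlap).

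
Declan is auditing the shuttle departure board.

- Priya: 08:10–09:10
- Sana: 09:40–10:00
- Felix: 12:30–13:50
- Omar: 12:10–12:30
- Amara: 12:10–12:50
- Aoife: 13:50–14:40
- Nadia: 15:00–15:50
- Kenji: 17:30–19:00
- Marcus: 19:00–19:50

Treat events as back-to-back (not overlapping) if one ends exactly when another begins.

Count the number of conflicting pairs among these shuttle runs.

Check each pair: they overlap iff neither finishes before the other starts.
Sorted by start: Priya, Sana, Omar, Amara, Felix, Aoife, Nadia, Kenji, Marcus.
Sana starts after Priya ends; Priya is clear from here.
Omar starts after Sana ends; Sana is clear from here.
Amara starts before Omar ends → Omar and Amara overlap.
Felix starts exactly when Omar ends (back-to-back, no overlap); Omar is clear from here.
Felix starts before Amara ends → Amara and Felix overlap.
Aoife starts after Amara ends; Amara is clear from here.
Aoife starts exactly when Felix ends (back-to-back, no overlap); Felix is clear from here.
Nadia starts after Aoife ends; Aoife is clear from here.
Kenji starts after Nadia ends; Nadia is clear from here.
Marcus starts exactly when Kenji ends (back-to-back, no overlap).
Overlapping pairs: Amara & Felix, Amara & Omar — 2 in total.

2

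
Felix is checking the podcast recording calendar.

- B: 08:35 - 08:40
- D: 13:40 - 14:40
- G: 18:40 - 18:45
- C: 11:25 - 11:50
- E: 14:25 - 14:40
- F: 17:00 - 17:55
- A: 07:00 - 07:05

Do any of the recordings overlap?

Two intervals overlap when each starts before the other ends.
Sorted by start: A, B, C, D, E, F, G.
B starts after A ends, so A has no further overlaps.
C starts after B ends, so B has no further overlaps.
D starts after C ends, so C has no further overlaps.
E starts before D ends → D and E overlap.
That's a conflict, so the schedule is not conflict-free.

Yes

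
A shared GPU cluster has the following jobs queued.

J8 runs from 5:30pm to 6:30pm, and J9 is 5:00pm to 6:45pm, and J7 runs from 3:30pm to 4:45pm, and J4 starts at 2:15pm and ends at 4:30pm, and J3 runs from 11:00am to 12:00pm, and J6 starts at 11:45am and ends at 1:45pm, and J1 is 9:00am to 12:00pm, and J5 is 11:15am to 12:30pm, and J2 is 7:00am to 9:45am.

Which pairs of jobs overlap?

J1 & J2, J1 & J3, J1 & J5, J1 & J6, J3 & J5, J3 & J6, J4 & J7, J5 & J6, J8 & J9

Sorted by start: J2, J1, J3, J5, J6, J4, J7, J9, J8.
J1 starts before J2 ends → J2 and J1 overlap.
J3 starts after J2 ends; J2 is clear from here.
J3 starts before J1 ends → J1 and J3 overlap.
J5 starts before J1 ends → J1 and J5 overlap.
J6 starts before J1 ends → J1 and J6 overlap.
J4 starts after J1 ends; J1 is clear from here.
J5 starts before J3 ends → J3 and J5 overlap.
J6 starts before J3 ends → J3 and J6 overlap.
J4 starts after J3 ends; J3 is clear from here.
J6 starts before J5 ends → J5 and J6 overlap.
J4 starts after J5 ends; J5 is clear from here.
J4 starts after J6 ends; J6 is clear from here.
J7 starts before J4 ends → J4 and J7 overlap.
J9 starts after J4 ends; J4 is clear from here.
J9 starts after J7 ends; J7 is clear from here.
J8 starts before J9 ends → J9 and J8 overlap.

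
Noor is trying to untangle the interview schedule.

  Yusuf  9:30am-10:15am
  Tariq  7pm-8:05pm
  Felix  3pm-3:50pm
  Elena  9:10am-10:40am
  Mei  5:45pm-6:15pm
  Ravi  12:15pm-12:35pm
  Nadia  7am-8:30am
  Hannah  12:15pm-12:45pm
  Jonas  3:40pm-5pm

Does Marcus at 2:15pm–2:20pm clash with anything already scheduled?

Nadia: ends 8:30am at or before Marcus starts 2:15pm → clear.
Elena: ends 10:40am at or before Marcus starts 2:15pm → clear.
Yusuf: ends 10:15am at or before Marcus starts 2:15pm → clear.
Ravi: ends 12:35pm at or before Marcus starts 2:15pm → clear.
Hannah: ends 12:45pm at or before Marcus starts 2:15pm → clear.
Felix: starts 3pm at or after Marcus ends 2:20pm → clear.
Jonas: starts 3:40pm at or after Marcus ends 2:20pm → clear.
Mei: starts 5:45pm at or after Marcus ends 2:20pm → clear.
Tariq: starts 7pm at or after Marcus ends 2:20pm → clear.

No — it doesn't clash with anything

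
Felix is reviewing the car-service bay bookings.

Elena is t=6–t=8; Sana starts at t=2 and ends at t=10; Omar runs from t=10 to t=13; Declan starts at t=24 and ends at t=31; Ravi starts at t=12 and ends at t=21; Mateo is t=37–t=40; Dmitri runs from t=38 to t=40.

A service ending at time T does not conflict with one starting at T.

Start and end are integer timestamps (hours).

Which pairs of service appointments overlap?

Sorted by start: Sana, Elena, Omar, Ravi, Declan, Mateo, Dmitri.
Elena starts before Sana ends → Sana and Elena overlap.
Omar starts exactly when Sana ends (back-to-back, no overlap), so nothing later overlaps Sana either.
Omar starts after Elena ends, so nothing later overlaps Elena either.
Ravi starts before Omar ends → Omar and Ravi overlap.
Declan starts after Omar ends, so nothing later overlaps Omar either.
Declan starts after Ravi ends, so nothing later overlaps Ravi either.
Mateo starts after Declan ends, so nothing later overlaps Declan either.
Dmitri starts before Mateo ends → Mateo and Dmitri overlap.

Dmitri & Mateo, Elena & Sana, Omar & Ravi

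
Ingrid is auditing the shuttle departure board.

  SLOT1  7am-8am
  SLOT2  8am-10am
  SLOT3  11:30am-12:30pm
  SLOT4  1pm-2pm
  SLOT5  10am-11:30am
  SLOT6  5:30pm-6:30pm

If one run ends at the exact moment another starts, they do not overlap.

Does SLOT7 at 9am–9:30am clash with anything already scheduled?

Yes — it overlaps SLOT2

SLOT1: ends 8am at or before SLOT7 starts 9am → clear.
SLOT2: starts 8am before SLOT7 ends 9:30am, and ends 10am after SLOT7 starts 9am → overlap.
SLOT5: starts 10am at or after SLOT7 ends 9:30am → clear.
SLOT3: starts 11:30am at or after SLOT7 ends 9:30am → clear.
SLOT4: starts 1pm at or after SLOT7 ends 9:30am → clear.
SLOT6: starts 5:30pm at or after SLOT7 ends 9:30am → clear.
SLOT7 overlaps SLOT2.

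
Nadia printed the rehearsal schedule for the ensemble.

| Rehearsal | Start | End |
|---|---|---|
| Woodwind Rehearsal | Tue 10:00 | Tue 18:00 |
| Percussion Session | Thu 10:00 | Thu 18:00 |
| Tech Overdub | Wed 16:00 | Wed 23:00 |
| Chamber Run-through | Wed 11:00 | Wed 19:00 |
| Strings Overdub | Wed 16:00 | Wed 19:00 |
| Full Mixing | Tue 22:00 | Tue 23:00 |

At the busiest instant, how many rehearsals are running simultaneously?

3

Walk through starts and ends in time order (an end at T is processed before a start at T):
Tue 10:00 start Woodwind Rehearsal → 1
Tue 18:00 end Woodwind Rehearsal → 0
Tue 22:00 start Full Mixing → 1
Tue 23:00 end Full Mixing → 0
Wed 11:00 start Chamber Run-through → 1
Wed 16:00 start Strings Overdub → 2
Wed 16:00 start Tech Overdub → 3
Wed 19:00 end Chamber Run-through → 2
Wed 19:00 end Strings Overdub → 1
Wed 23:00 end Tech Overdub → 0
Thu 10:00 start Percussion Session → 1
Thu 18:00 end Percussion Session → 0
Peak is 3, at Wed 16:00 (Chamber Run-through, Strings Overdub, Tech Overdub).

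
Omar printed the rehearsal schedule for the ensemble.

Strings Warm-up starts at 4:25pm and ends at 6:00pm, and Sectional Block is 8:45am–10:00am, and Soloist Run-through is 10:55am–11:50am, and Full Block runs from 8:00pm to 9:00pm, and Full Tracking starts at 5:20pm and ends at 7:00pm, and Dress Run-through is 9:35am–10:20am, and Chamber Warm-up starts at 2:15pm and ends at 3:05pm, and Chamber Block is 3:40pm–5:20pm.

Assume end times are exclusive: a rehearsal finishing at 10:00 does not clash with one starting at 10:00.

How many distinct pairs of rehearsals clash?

Check each pair: they overlap iff neither finishes before the other starts.
Sorted by start: Sectional Block, Dress Run-through, Soloist Run-through, Chamber Warm-up, Chamber Block, Strings Warm-up, Full Tracking, Full Block.
Dress Run-through starts before Sectional Block ends → Sectional Block and Dress Run-through overlap.
Soloist Run-through starts after Sectional Block ends, so Sectional Block has no further overlaps.
Soloist Run-through starts after Dress Run-through ends, so Dress Run-through has no further overlaps.
Chamber Warm-up starts after Soloist Run-through ends, so Soloist Run-through has no further overlaps.
Chamber Block starts after Chamber Warm-up ends, so Chamber Warm-up has no further overlaps.
Strings Warm-up starts before Chamber Block ends → Chamber Block and Strings Warm-up overlap.
Full Tracking starts exactly when Chamber Block ends (back-to-back, no overlap), so Chamber Block has no further overlaps.
Full Tracking starts before Strings Warm-up ends → Strings Warm-up and Full Tracking overlap.
Full Block starts after Strings Warm-up ends.
Full Block starts after Full Tracking ends.
Overlapping pairs: Chamber Block & Strings Warm-up, Dress Run-through & Sectional Block, Full Tracking & Strings Warm-up — 3 in total.

3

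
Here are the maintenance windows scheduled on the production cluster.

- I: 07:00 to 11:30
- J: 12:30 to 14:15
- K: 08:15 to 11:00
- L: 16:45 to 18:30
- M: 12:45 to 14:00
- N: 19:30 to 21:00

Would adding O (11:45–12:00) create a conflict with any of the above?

I: ends 11:30 at or before O starts 11:45 → clear.
K: ends 11:00 at or before O starts 11:45 → clear.
J: starts 12:30 at or after O ends 12:00 → clear.
M: starts 12:45 at or after O ends 12:00 → clear.
L: starts 16:45 at or after O ends 12:00 → clear.
N: starts 19:30 at or after O ends 12:00 → clear.

No — it doesn't clash with anything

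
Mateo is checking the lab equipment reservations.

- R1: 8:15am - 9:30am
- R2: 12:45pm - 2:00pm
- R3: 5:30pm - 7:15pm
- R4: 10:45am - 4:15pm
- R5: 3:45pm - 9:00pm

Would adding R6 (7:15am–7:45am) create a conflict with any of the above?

No — it doesn't clash with anything

R1: starts 8:15am at or after R6 ends 7:45am → clear.
R4: starts 10:45am at or after R6 ends 7:45am → clear.
R2: starts 12:45pm at or after R6 ends 7:45am → clear.
R5: starts 3:45pm at or after R6 ends 7:45am → clear.
R3: starts 5:30pm at or after R6 ends 7:45am → clear.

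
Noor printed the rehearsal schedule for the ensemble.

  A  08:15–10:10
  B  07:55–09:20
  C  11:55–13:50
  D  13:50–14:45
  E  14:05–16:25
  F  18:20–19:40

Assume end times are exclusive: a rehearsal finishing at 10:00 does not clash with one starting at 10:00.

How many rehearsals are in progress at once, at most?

2

Walk through starts and ends in time order (an end at T is processed before a start at T):
07:55 start B → 1
08:15 start A → 2
09:20 end B → 1
10:10 end A → 0
11:55 start C → 1
13:50 end C → 0
13:50 start D → 1
14:05 start E → 2
14:45 end D → 1
16:25 end E → 0
18:20 start F → 1
19:40 end F → 0
Peak is 2, at 08:15 (A, B).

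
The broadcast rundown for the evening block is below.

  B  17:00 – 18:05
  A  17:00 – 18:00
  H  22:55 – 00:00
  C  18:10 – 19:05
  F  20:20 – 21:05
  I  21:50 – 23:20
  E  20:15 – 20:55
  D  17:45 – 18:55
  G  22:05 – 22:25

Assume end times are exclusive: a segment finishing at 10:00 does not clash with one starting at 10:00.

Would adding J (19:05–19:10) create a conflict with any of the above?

No — it doesn't clash with anything

A: ends 18:00 at or before J starts 19:05 → clear.
B: ends 18:05 at or before J starts 19:05 → clear.
D: ends 18:55 at or before J starts 19:05 → clear.
C: ends 19:05 at or before J starts 19:05 → clear.
E: starts 20:15 at or after J ends 19:10 → clear.
F: starts 20:20 at or after J ends 19:10 → clear.
I: starts 21:50 at or after J ends 19:10 → clear.
G: starts 22:05 at or after J ends 19:10 → clear.
H: starts 22:55 at or after J ends 19:10 → clear.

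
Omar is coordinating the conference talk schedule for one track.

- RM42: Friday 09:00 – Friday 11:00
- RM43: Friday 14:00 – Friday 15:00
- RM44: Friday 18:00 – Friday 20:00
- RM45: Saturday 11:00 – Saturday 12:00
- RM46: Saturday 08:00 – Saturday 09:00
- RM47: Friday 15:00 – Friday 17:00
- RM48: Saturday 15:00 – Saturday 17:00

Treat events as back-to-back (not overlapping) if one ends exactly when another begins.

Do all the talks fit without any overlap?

Yes

Sorted by start: RM42, RM43, RM47, RM44, RM46, RM45, RM48.
RM43 starts after RM42 ends — done with RM42.
RM47 starts exactly when RM43 ends (back-to-back, no overlap) — done with RM43.
RM44 starts after RM47 ends — done with RM47.
RM46 starts after RM44 ends — done with RM44.
RM45 starts after RM46 ends — done with RM46.
RM48 starts after RM45 ends.
Every pair is clear; the schedule has no overlaps.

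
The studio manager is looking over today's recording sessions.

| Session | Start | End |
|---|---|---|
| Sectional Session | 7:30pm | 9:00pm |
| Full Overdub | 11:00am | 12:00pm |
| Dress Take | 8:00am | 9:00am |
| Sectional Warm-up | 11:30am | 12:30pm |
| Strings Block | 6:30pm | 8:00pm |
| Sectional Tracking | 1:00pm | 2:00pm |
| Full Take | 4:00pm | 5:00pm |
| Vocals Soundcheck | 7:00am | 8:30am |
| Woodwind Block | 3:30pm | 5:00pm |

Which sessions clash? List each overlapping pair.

Sorted by start: Vocals Soundcheck, Dress Take, Full Overdub, Sectional Warm-up, Sectional Tracking, Woodwind Block, Full Take, Strings Block, Sectional Session.
Dress Take starts before Vocals Soundcheck ends → Vocals Soundcheck and Dress Take overlap.
Full Overdub starts after Vocals Soundcheck ends — done with Vocals Soundcheck.
Full Overdub starts after Dress Take ends — done with Dress Take.
Sectional Warm-up starts before Full Overdub ends → Full Overdub and Sectional Warm-up overlap.
Sectional Tracking starts after Full Overdub ends — done with Full Overdub.
Sectional Tracking starts after Sectional Warm-up ends — done with Sectional Warm-up.
Woodwind Block starts after Sectional Tracking ends — done with Sectional Tracking.
Full Take starts before Woodwind Block ends → Woodwind Block and Full Take overlap.
Strings Block starts after Woodwind Block ends — done with Woodwind Block.
Strings Block starts after Full Take ends — done with Full Take.
Sectional Session starts before Strings Block ends → Strings Block and Sectional Session overlap.

Dress Take & Vocals Soundcheck, Full Overdub & Sectional Warm-up, Full Take & Woodwind Block, Sectional Session & Strings Block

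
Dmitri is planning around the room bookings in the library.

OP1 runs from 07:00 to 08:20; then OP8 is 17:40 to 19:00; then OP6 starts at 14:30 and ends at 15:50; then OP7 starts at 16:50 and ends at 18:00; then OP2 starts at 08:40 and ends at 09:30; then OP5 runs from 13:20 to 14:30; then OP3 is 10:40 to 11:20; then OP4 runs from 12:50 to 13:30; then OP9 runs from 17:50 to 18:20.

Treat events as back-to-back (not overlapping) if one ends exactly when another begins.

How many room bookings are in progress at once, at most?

Sort all start/end points and keep a running count:
07:00 start OP1 → 1
08:20 end OP1 → 0
08:40 start OP2 → 1
09:30 end OP2 → 0
10:40 start OP3 → 1
11:20 end OP3 → 0
12:50 start OP4 → 1
13:20 start OP5 → 2
13:30 end OP4 → 1
14:30 end OP5 → 0
14:30 start OP6 → 1
15:50 end OP6 → 0
16:50 start OP7 → 1
17:40 start OP8 → 2
17:50 start OP9 → 3
18:00 end OP7 → 2
18:20 end OP9 → 1
19:00 end OP8 → 0
Peak is 3, at 17:50 (OP7, OP8, OP9).

3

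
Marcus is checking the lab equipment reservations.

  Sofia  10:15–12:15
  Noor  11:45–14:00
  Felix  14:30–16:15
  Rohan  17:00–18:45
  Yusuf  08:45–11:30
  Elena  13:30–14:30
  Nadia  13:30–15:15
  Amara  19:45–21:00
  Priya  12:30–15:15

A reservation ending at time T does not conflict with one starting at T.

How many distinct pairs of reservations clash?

Sorted by start: Yusuf, Sofia, Noor, Priya, Nadia, Elena, Felix, Rohan, Amara.
Sofia starts before Yusuf ends → Yusuf and Sofia overlap.
Noor starts after Yusuf ends — done with Yusuf.
Noor starts before Sofia ends → Sofia and Noor overlap.
Priya starts after Sofia ends — done with Sofia.
Priya starts before Noor ends → Noor and Priya overlap.
Nadia starts before Noor ends → Noor and Nadia overlap.
Elena starts before Noor ends → Noor and Elena overlap.
Felix starts after Noor ends — done with Noor.
Nadia starts before Priya ends → Priya and Nadia overlap.
Elena starts before Priya ends → Priya and Elena overlap.
Felix starts before Priya ends → Priya and Felix overlap.
Rohan starts after Priya ends — done with Priya.
Elena starts before Nadia ends → Nadia and Elena overlap.
Felix starts before Nadia ends → Nadia and Felix overlap.
Rohan starts after Nadia ends — done with Nadia.
Felix starts exactly when Elena ends (back-to-back, no overlap) — done with Elena.
Rohan starts after Felix ends — done with Felix.
Amara starts after Rohan ends.
Overlapping pairs: Elena & Nadia, Elena & Noor, Elena & Priya, Felix & Nadia, Felix & Priya, Nadia & Noor, Nadia & Priya, Noor & Priya, Noor & Sofia, Sofia & Yusuf — 10 in total.

10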